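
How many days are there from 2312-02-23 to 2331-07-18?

7085

Day-of-year of February 23, 2312: 54.
Day-of-year of July 18, 2331: 199.
2312 has 366 days, so 366 − 54 = 312 days remain in 2312.
Full years 2313–2330: 14 common + 4 leap = 14×365 + 4×366 = 6574 days.
Total: 312 + 6574 + 199 = 7085 days.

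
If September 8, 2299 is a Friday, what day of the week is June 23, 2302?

Day-of-year of September 8, 2299: 251.
Day-of-year of June 23, 2302: 174.
2299 has 365 days, so 365 − 251 = 114 days remain in 2299.
Full years: 2300: 365; 2301: 365. Sum = 730.
Total: 114 + 730 + 174 = 1018 days.
1018 mod 7 = 3, so 3 days after Friday is Monday.

Monday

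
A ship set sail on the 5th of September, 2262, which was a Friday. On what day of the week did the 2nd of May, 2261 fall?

Thursday

Count forward from the earlier date (May 2, 2261) to the later (September 5, 2262):
May 2261: 31 − 2 = 29 days remain.
Then 15 full months totalling 457 days.
September 1–5, 2262: 5 days.
Total: 29 + 457 + 5 = 491 days.
491 mod 7 = 1, so 1 day before Friday is Thursday.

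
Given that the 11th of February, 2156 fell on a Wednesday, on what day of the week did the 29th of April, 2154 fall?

Monday

Count forward from the earlier date (April 29, 2154) to the later (February 11, 2156):
April 29, 2154 → April 29, 2155: 365 days.
April 2155: 30 − 29 = 1 day remains.
Then 9 full months totalling 276 days.
February 1–11, 2156: 11 days (2156 is a leap year).
Residual: 288 days.
Total: 653 days.
653 mod 7 = 2, so 2 days before Wednesday is Monday.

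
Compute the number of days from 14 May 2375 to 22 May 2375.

Within May 2375: 22 − 14 = 8 days.

8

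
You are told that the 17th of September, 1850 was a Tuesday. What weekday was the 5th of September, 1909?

Sunday

From September 17, 1850 to September 17, 1908: 58 years, of which 14 contain a Feb 29 — 44×365 + 14×366 = 21184 days.
(1900 is not a leap year (divisible by 100 but not 400).)
September 1908: 30 − 17 = 13 days remain.
Then 11 full months totalling 335 days.
September 1–5, 1909: 5 days.
Residual: 353 days.
Total: 21537 days.
21537 mod 7 = 5, so 5 days after Tuesday is Sunday.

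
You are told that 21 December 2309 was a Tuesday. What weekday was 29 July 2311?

December 2309: 31 − 21 = 10 days remain.
Then 18 full months totalling 546 days.
July 1–29, 2311: 29 days.
Total: 10 + 546 + 29 = 585 days.
585 mod 7 = 4, so 4 days after Tuesday is Saturday.

Saturday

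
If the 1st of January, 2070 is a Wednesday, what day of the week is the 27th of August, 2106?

Friday

From January 1, 2070 to January 1, 2106: 36 years, of which 8 contain a Feb 29 — 28×365 + 8×366 = 13148 days.
(2100 is not a leap year (divisible by 100 but not 400).)
January 2106: 31 − 1 = 30 days remain.
Then February 2106 (28), March (31), April (30), May (31), June (30), July (31): 28 + 31 + 30 + 31 + 30 + 31 = 181 days.
August 1–27, 2106: 27 days.
Residual: 238 days.
Total: 13386 days.
13386 mod 7 = 2, so 2 days after Wednesday is Friday.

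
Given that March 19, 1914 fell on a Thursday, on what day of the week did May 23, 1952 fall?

Day-of-year of March 19, 1914: 78.
Day-of-year of May 23, 1952: 144.
1914 has 365 days, so 365 − 78 = 287 days remain in 1914.
Full years 1915–1951: 28 common + 9 leap = 28×365 + 9×366 = 13514 days.
Total: 287 + 13514 + 144 = 13945 days.
13945 mod 7 = 1, so 1 day after Thursday is Friday.

Friday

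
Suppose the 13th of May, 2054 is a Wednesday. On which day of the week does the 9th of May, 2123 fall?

Sunday

Day-of-year of May 13, 2054: 133.
Day-of-year of May 9, 2123: 129.
2054 has 365 days, so 365 − 133 = 232 days remain in 2054.
Full years 2055–2122: 52 common + 16 leap = 52×365 + 16×366 = 24836 days.
Total: 232 + 24836 + 129 = 25197 days.
25197 mod 7 = 4, so 4 days after Wednesday is Sunday.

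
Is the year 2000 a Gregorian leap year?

Yes

2000 is a leap year (divisible by 400).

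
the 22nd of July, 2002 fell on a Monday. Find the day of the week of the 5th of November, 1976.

Count forward from the earlier date (November 5, 1976) to the later (July 22, 2002):
From November 5, 1976 to November 5, 2001: 25 years, of which 6 contain a Feb 29 — 19×365 + 6×366 = 9131 days.
(2000 is a leap year (divisible by 400).)
November 2001: 30 − 5 = 25 days remain.
Then December (31), January (31), February 2002 (28), March (31), April (30), May (31), June (30): 31 + 31 + 28 + 31 + 30 + 31 + 30 = 212 days.
July 1–22, 2002: 22 days.
Residual: 259 days.
Total: 9390 days.
9390 mod 7 = 3, so 3 days before Monday is Friday.

Friday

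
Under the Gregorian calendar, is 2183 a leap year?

No

2183 is not a leap year.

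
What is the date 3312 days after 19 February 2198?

17 March 2207

Count 3312 days after February 19, 2198:
From February 19, 2198 to February 19, 2207: 9 years, of which 1 contains a Feb 29 — 8×365 + 1×366 = 3286 days.
(2200 is not a leap year (divisible by 100 but not 400).)
February 2207: 28 − 19 = 9 days remain (2207 is not a leap year, so February has 28 days).
March 1–17, 2207: 17 days.
Residual: 26 days.
Total: 3312 days.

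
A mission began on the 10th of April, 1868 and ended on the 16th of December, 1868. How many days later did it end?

250

April 1868: 30 − 10 = 20 days remain.
Then May (31), June (30), July (31), August (31), September (30), October (31), November (30): 31 + 30 + 31 + 31 + 30 + 31 + 30 = 214 days.
December 1–16, 1868: 16 days.
Total: 20 + 214 + 16 = 250 days.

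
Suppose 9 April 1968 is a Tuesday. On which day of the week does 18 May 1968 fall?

Saturday

April 1968: 30 − 9 = 21 days remain.
May 1–18, 1968: 18 days.
Total: 21 + 18 = 39 days.
39 mod 7 = 4, so 4 days after Tuesday is Saturday.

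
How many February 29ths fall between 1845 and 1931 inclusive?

20

Years divisible by 4: 1848, 1852, …, 1928 — 21 in all.
Of these, 1900 is divisible by 100 but not 400, so not leap.
Leap years: 21 − 1 = 20.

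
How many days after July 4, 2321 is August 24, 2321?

July 2321: 31 − 4 = 27 days remain.
August 1–24, 2321: 24 days.
Total: 27 + 24 = 51 days.

51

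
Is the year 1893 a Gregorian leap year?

1893 is not a leap year.

No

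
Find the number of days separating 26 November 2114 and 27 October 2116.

November 26, 2114 → November 26, 2115: 365 days.
November 2115: 30 − 26 = 4 days remain.
Then 10 full months totalling 305 days.
October 1–27, 2116: 27 days.
Residual: 336 days.
Total: 701 days.

701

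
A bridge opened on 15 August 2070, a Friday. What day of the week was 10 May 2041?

Friday

Count forward from the earlier date (May 10, 2041) to the later (August 15, 2070):
From May 10, 2041 to May 10, 2070: 29 years, of which 7 contain a Feb 29 — 22×365 + 7×366 = 10592 days.
May 2070: 31 − 10 = 21 days remain.
Then June (30), July (31): 30 + 31 = 61 days.
August 1–15, 2070: 15 days.
Residual: 97 days.
Total: 10689 days.
10689 is a multiple of 7, so 10 May 2041 falls on the same weekday: Friday.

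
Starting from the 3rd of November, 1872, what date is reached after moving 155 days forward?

the 7th of April, 1873

Count 155 days after November 3, 1872:
Day-of-year of November 3, 1872: 308.
Day-of-year of April 7, 1873: 97.
1872 has 366 days, so 366 − 308 = 58 days remain in 1872.
Total: 58 + 97 = 155 days.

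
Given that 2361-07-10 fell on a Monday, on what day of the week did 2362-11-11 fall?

July 2361: 31 − 10 = 21 days remain.
Then 15 full months totalling 457 days.
November 1–11, 2362: 11 days.
Total: 21 + 457 + 11 = 489 days.
489 mod 7 = 6, so 6 days after Monday is Sunday.

Sunday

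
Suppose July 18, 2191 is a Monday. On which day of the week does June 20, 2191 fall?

Count forward from the earlier date (June 20, 2191) to the later (July 18, 2191):
June 2191: 30 − 20 = 10 days remain.
July 1–18, 2191: 18 days.
Total: 10 + 18 = 28 days.
28 is a multiple of 7, so June 20, 2191 falls on the same weekday: Monday.

Monday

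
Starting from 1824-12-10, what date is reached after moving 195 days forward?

1825-06-23

Count 195 days after December 10, 1824:
Day-of-year of December 10, 1824: 345.
Day-of-year of June 23, 1825: 174.
1824 has 366 days, so 366 − 345 = 21 days remain in 1824.
Total: 21 + 174 = 195 days.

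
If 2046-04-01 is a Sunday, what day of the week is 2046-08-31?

Friday

April 2046: 30 − 1 = 29 days remain.
Then May (31), June (30), July (31): 31 + 30 + 31 = 92 days.
August 1–31, 2046: 31 days.
Total: 29 + 92 + 31 = 152 days.
152 mod 7 = 5, so 5 days after Sunday is Friday.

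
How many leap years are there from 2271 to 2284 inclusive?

4

Years divisible by 4 in [2271, 2284]: 2272, 2276, 2280, 2284.
No century exceptions apply. Count: 4.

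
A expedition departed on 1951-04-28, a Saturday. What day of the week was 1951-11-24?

Saturday

April 1951: 30 − 28 = 2 days remain.
Then May (31), June (30), July (31), August (31), September (30), October (31): 31 + 30 + 31 + 31 + 30 + 31 = 184 days.
November 1–24, 1951: 24 days.
Total: 2 + 184 + 24 = 210 days.
210 is a multiple of 7, so 1951-11-24 falls on the same weekday: Saturday.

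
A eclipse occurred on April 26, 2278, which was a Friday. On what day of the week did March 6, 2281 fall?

Sunday

April 26, 2278 → April 26, 2279: 365 days.
April 26, 2279 → April 26, 2280: 366 days (2280 is a leap year).
April 2280: 30 − 26 = 4 days remain.
Then 10 full months totalling 304 days.
March 1–6, 2281: 6 days.
Residual: 314 days.
Total: 1045 days.
1045 mod 7 = 2, so 2 days after Friday is Sunday.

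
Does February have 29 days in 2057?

No

2057 is not a leap year.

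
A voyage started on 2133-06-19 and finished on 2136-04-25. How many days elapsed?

1041

Day-of-year of June 19, 2133: 170.
Day-of-year of April 25, 2136: 116.
2133 has 365 days, so 365 − 170 = 195 days remain in 2133.
Full years: 2134: 365; 2135: 365. Sum = 730.
Total: 195 + 730 + 116 = 1041 days.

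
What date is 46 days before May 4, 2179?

March 19, 2179

Count 46 days before May 4, 2179:
March 2179: 31 − 19 = 12 days remain.
Then April (30): 30 days.
May 1–4, 2179: 4 days.
Total: 12 + 30 + 4 = 46 days.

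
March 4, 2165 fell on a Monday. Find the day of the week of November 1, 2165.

Friday

March 2165: 31 − 4 = 27 days remain.
Then April (30), May (31), June (30), July (31), August (31), September (30), October (31): 30 + 31 + 30 + 31 + 31 + 30 + 31 = 214 days.
November 1, 2165: 1 day.
Total: 27 + 214 + 1 = 242 days.
242 mod 7 = 4, so 4 days after Monday is Friday.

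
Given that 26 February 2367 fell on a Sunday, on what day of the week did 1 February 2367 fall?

Count forward from the earlier date (February 1, 2367) to the later (February 26, 2367):
Within February 2367: 26 − 1 = 25 days.
25 mod 7 = 4, so 4 days before Sunday is Wednesday.

Wednesday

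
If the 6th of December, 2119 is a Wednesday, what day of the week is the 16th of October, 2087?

Thursday

Count forward from the earlier date (October 16, 2087) to the later (December 6, 2119):
Day-of-year of October 16, 2087: 289.
Day-of-year of December 6, 2119: 340.
2087 has 365 days, so 365 − 289 = 76 days remain in 2087.
Full years 2088–2118: 24 common + 7 leap = 24×365 + 7×366 = 11322 days.
Total: 76 + 11322 + 340 = 11738 days.
11738 mod 7 = 6, so 6 days before Wednesday is Thursday.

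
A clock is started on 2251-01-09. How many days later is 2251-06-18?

January 2251: 31 − 9 = 22 days remain.
Then February 2251 (28), March (31), April (30), May (31): 28 + 31 + 30 + 31 = 120 days.
June 1–18, 2251: 18 days.
Total: 22 + 120 + 18 = 160 days.

160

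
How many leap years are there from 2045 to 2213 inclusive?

Years divisible by 4: 2048, 2052, …, 2212 — 42 in all.
Of these, 2100, 2200 are divisible by 100 but not 400, so not leap.
Leap years: 42 − 2 = 40.

40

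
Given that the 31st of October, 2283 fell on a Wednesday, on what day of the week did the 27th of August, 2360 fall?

Day-of-year of October 31, 2283: 304.
Day-of-year of August 27, 2360: 240.
2283 has 365 days, so 365 − 304 = 61 days remain in 2283.
Full years 2284–2359: 58 common + 18 leap = 58×365 + 18×366 = 27758 days.
Total: 61 + 27758 + 240 = 28059 days.
28059 mod 7 = 3, so 3 days after Wednesday is Saturday.

Saturday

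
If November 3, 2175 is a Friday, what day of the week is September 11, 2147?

Monday

Count forward from the earlier date (September 11, 2147) to the later (November 3, 2175):
From September 11, 2147 to September 11, 2175: 28 years, of which 7 contain a Feb 29 — 21×365 + 7×366 = 10227 days.
September 2175: 30 − 11 = 19 days remain.
Then October (31): 31 days.
November 1–3, 2175: 3 days.
Residual: 53 days.
Total: 10280 days.
10280 mod 7 = 4, so 4 days before Friday is Monday.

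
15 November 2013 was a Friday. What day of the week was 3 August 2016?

Day-of-year of November 15, 2013: 319.
Day-of-year of August 3, 2016: 216.
2013 has 365 days, so 365 − 319 = 46 days remain in 2013.
Full years: 2014: 365; 2015: 365. Sum = 730.
Total: 46 + 730 + 216 = 992 days.
992 mod 7 = 5, so 5 days after Friday is Wednesday.

Wednesday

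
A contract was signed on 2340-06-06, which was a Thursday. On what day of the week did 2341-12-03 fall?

Wednesday

Day-of-year of June 6, 2340: 158.
Day-of-year of December 3, 2341: 337.
2340 has 366 days, so 366 − 158 = 208 days remain in 2340.
Total: 208 + 337 = 545 days.
545 mod 7 = 6, so 6 days after Thursday is Wednesday.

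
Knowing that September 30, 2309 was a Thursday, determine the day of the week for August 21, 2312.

September 30, 2309 → September 30, 2310: 365 days.
September 30, 2310 → September 30, 2311: 365 days.
September 2311: 30 − 30 = 0 days remain.
Then 10 full months totalling 305 days.
August 1–21, 2312: 21 days.
Residual: 326 days.
Total: 1056 days.
1056 mod 7 = 6, so 6 days after Thursday is Wednesday.

Wednesday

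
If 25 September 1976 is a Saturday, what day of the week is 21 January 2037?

Wednesday

From September 25, 1976 to September 25, 2036: 60 years, of which 15 contain a Feb 29 — 45×365 + 15×366 = 21915 days.
(2000 is a leap year (divisible by 400).)
September 2036: 30 − 25 = 5 days remain.
Then October (31), November (30), December (31): 31 + 30 + 31 = 92 days.
January 1–21, 2037: 21 days.
Residual: 118 days.
Total: 22033 days.
22033 mod 7 = 4, so 4 days after Saturday is Wednesday.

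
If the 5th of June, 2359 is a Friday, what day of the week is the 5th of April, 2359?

Sunday

Count forward from the earlier date (April 5, 2359) to the later (June 5, 2359):
April 2359: 30 − 5 = 25 days remain.
Then May (31): 31 days.
June 1–5, 2359: 5 days.
Total: 25 + 31 + 5 = 61 days.
61 mod 7 = 5, so 5 days before Friday is Sunday.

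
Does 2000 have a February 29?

2000 is a leap year (divisible by 400).

Yes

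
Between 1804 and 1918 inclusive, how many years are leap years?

28

Years divisible by 4: 1804, 1808, …, 1916 — 29 in all.
Of these, 1900 is divisible by 100 but not 400, so not leap.
Leap years: 29 − 1 = 28.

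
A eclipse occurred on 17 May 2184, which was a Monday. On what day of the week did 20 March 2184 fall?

Count forward from the earlier date (March 20, 2184) to the later (May 17, 2184):
March 2184: 31 − 20 = 11 days remain.
Then April (30): 30 days.
May 1–17, 2184: 17 days.
Total: 11 + 30 + 17 = 58 days.
58 mod 7 = 2, so 2 days before Monday is Saturday.

Saturday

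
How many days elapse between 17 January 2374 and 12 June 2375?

511

January 2374: 31 − 17 = 14 days remain.
Then 16 full months totalling 485 days.
June 1–12, 2375: 12 days.
Total: 14 + 485 + 12 = 511 days.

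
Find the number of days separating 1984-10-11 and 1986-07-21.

648

Day-of-year of October 11, 1984: 285.
Day-of-year of July 21, 1986: 202.
1984 has 366 days, so 366 − 285 = 81 days remain in 1984.
Full years: 1985: 365. Sum = 365.
Total: 81 + 365 + 202 = 648 days.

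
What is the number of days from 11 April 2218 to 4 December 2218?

237

April 2218: 30 − 11 = 19 days remain.
Then May (31), June (30), July (31), August (31), September (30), October (31), November (30): 31 + 30 + 31 + 31 + 30 + 31 + 30 = 214 days.
December 1–4, 2218: 4 days.
Total: 19 + 214 + 4 = 237 days.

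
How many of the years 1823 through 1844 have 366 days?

6

Years divisible by 4 in [1823, 1844]: 1824, 1828, 1832, 1836, 1840, 1844.
No century exceptions apply. Count: 6.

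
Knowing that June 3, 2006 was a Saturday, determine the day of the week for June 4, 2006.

Sunday

Within June 2006: 4 − 3 = 1 day.
1 mod 7 = 1, so 1 day after Saturday is Sunday.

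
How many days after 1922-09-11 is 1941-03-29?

6774

Day-of-year of September 11, 1922: 254.
Day-of-year of March 29, 1941: 88.
1922 has 365 days, so 365 − 254 = 111 days remain in 1922.
Full years 1923–1940: 13 common + 5 leap = 13×365 + 5×366 = 6575 days.
Total: 111 + 6575 + 88 = 6774 days.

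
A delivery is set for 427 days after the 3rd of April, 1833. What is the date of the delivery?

the 4th of June, 1834

Count 427 days after April 3, 1833:
April 1833: 30 − 3 = 27 days remain.
Then 13 full months totalling 396 days.
June 1–4, 1834: 4 days.
Total: 27 + 396 + 4 = 427 days.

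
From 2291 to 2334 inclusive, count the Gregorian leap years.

10

Years divisible by 4 in [2291, 2334]: 2292, 2296, 2300, 2304, 2308, 2312, 2316, 2320, 2324, 2328, 2332.
Of these, 2300 is divisible by 100 but not 400, so not leap.
Leap years: 11 − 1 = 10.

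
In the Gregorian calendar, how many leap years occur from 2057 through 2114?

13

Years divisible by 4: 2060, 2064, …, 2112 — 14 in all.
Of these, 2100 is divisible by 100 but not 400, so not leap.
Leap years: 14 − 1 = 13.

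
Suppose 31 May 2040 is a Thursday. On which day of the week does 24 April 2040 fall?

Count forward from the earlier date (April 24, 2040) to the later (May 31, 2040):
April 2040: 30 − 24 = 6 days remain.
May 1–31, 2040: 31 days.
Total: 6 + 31 = 37 days.
37 mod 7 = 2, so 2 days before Thursday is Tuesday.

Tuesday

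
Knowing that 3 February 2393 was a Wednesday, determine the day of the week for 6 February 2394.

Day-of-year of February 3, 2393: 34.
Day-of-year of February 6, 2394: 37.
2393 has 365 days, so 365 − 34 = 331 days remain in 2393.
Total: 331 + 37 = 368 days.
368 mod 7 = 4, so 4 days after Wednesday is Sunday.

Sunday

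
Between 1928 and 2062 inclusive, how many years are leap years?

34

Years divisible by 4: 1928, 1932, …, 2060 — 34 in all.
2000 is divisible by 400, so still leap.
No century exceptions apply. Count: 34.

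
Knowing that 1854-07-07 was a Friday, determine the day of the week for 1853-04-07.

Count forward from the earlier date (April 7, 1853) to the later (July 7, 1854):
April 1853: 30 − 7 = 23 days remain.
Then 14 full months totalling 426 days.
July 1–7, 1854: 7 days.
Total: 23 + 426 + 7 = 456 days.
456 mod 7 = 1, so 1 day before Friday is Thursday.

Thursday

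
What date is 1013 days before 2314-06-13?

2311-09-04

Count 1013 days before June 13, 2314:
Day-of-year of September 4, 2311: 247.
Day-of-year of June 13, 2314: 164.
2311 has 365 days, so 365 − 247 = 118 days remain in 2311.
Full years: 2312: 366; 2313: 365. Sum = 731.
Total: 118 + 731 + 164 = 1013 days.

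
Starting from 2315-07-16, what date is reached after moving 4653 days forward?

2328-04-11

Count 4653 days after July 16, 2315:
From July 16, 2315 to July 16, 2327: 12 years, of which 3 contain a Feb 29 — 9×365 + 3×366 = 4383 days.
July 2327: 31 − 16 = 15 days remain.
Then August (31), September (30), October (31), November (30), December (31), January (31), February 2328 (29), March (31): 31 + 30 + 31 + 30 + 31 + 31 + 29 + 31 = 244 days.
April 1–11, 2328: 11 days.
Residual: 270 days.
Total: 4653 days.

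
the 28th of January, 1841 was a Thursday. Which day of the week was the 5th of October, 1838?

Count forward from the earlier date (October 5, 1838) to the later (January 28, 1841):
October 5, 1838 → October 5, 1839: 365 days.
October 5, 1839 → October 5, 1840: 366 days (1840 is a leap year).
October 1840: 31 − 5 = 26 days remain.
Then November (30), December (31): 30 + 31 = 61 days.
January 1–28, 1841: 28 days.
Residual: 115 days.
Total: 846 days.
846 mod 7 = 6, so 6 days before Thursday is Friday.

Friday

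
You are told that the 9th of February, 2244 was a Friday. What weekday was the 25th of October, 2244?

February 2244: 29 − 9 = 20 days remain (2244 is a leap year, so February has 29 days).
Then March (31), April (30), May (31), June (30), July (31), August (31), September (30): 31 + 30 + 31 + 30 + 31 + 31 + 30 = 214 days.
October 1–25, 2244: 25 days.
Total: 20 + 214 + 25 = 259 days.
259 is a multiple of 7, so the 25th of October, 2244 falls on the same weekday: Friday.

Friday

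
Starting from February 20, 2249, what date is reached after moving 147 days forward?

July 17, 2249

Count 147 days after February 20, 2249:
February 2249: 28 − 20 = 8 days remain (2249 is not a leap year, so February has 28 days).
Then March (31), April (30), May (31), June (30): 31 + 30 + 31 + 30 = 122 days.
July 1–17, 2249: 17 days.
Total: 8 + 122 + 17 = 147 days.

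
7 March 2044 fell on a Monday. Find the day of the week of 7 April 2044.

Thursday

March 2044: 31 − 7 = 24 days remain.
April 1–7, 2044: 7 days.
Total: 24 + 7 = 31 days.
31 mod 7 = 3, so 3 days after Monday is Thursday.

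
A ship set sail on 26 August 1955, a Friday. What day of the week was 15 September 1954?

Wednesday

Count forward from the earlier date (September 15, 1954) to the later (August 26, 1955):
Day-of-year of September 15, 1954: 258.
Day-of-year of August 26, 1955: 238.
1954 has 365 days, so 365 − 258 = 107 days remain in 1954.
Total: 107 + 238 = 345 days.
345 mod 7 = 2, so 2 days before Friday is Wednesday.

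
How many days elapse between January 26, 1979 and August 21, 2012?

Day-of-year of January 26, 1979: 26.
Day-of-year of August 21, 2012: 234.
1979 has 365 days, so 365 − 26 = 339 days remain in 1979.
Full years 1980–2011: 24 common + 8 leap = 24×365 + 8×366 = 11688 days.
Total: 339 + 11688 + 234 = 12261 days.

12261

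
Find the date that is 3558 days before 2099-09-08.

2089-12-11

Count 3558 days before September 8, 2099:
Day-of-year of December 11, 2089: 345.
Day-of-year of September 8, 2099: 251.
2089 has 365 days, so 365 − 345 = 20 days remain in 2089.
Full years 2090–2098: 7 common + 2 leap = 7×365 + 2×366 = 3287 days.
Total: 20 + 3287 + 251 = 3558 days.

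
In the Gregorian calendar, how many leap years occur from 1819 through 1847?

7

Years divisible by 4 in [1819, 1847]: 1820, 1824, 1828, 1832, 1836, 1840, 1844.
No century exceptions apply. Count: 7.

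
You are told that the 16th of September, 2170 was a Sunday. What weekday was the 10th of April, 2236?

From September 16, 2170 to September 16, 2235: 65 years, of which 15 contain a Feb 29 — 50×365 + 15×366 = 23740 days.
(2200 is not a leap year (divisible by 100 but not 400).)
September 2235: 30 − 16 = 14 days remain.
Then October (31), November (30), December (31), January (31), February 2236 (29), March (31): 31 + 30 + 31 + 31 + 29 + 31 = 183 days.
April 1–10, 2236: 10 days.
Residual: 207 days.
Total: 23947 days.
23947 is a multiple of 7, so the 10th of April, 2236 falls on the same weekday: Sunday.

Sunday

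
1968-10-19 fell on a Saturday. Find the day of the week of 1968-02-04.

Sunday

Count forward from the earlier date (February 4, 1968) to the later (October 19, 1968):
February 1968: 29 − 4 = 25 days remain (1968 is a leap year, so February has 29 days).
Then March (31), April (30), May (31), June (30), July (31), August (31), September (30): 31 + 30 + 31 + 30 + 31 + 31 + 30 = 214 days.
October 1–19, 1968: 19 days.
Total: 25 + 214 + 19 = 258 days.
258 mod 7 = 6, so 6 days before Saturday is Sunday.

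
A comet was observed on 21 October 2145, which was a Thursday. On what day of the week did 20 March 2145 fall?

Count forward from the earlier date (March 20, 2145) to the later (October 21, 2145):
March 2145: 31 − 20 = 11 days remain.
Then April (30), May (31), June (30), July (31), August (31), September (30): 30 + 31 + 30 + 31 + 31 + 30 = 183 days.
October 1–21, 2145: 21 days.
Total: 11 + 183 + 21 = 215 days.
215 mod 7 = 5, so 5 days before Thursday is Saturday.

Saturday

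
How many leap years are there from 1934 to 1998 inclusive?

16

Years divisible by 4: 1936, 1940, …, 1996 — 16 in all.
No century exceptions apply. Count: 16.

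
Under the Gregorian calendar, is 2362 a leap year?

2362 is not a leap year.

No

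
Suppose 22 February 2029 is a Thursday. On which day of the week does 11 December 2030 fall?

Wednesday

Day-of-year of February 22, 2029: 53.
Day-of-year of December 11, 2030: 345.
2029 has 365 days, so 365 − 53 = 312 days remain in 2029.
Total: 312 + 345 = 657 days.
657 mod 7 = 6, so 6 days after Thursday is Wednesday.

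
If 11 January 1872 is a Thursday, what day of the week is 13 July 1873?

Sunday

Day-of-year of January 11, 1872: 11.
Day-of-year of July 13, 1873: 194.
1872 has 366 days, so 366 − 11 = 355 days remain in 1872.
Total: 355 + 194 = 549 days.
549 mod 7 = 3, so 3 days after Thursday is Sunday.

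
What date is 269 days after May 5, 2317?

January 29, 2318

Count 269 days after May 5, 2317:
May 2317: 31 − 5 = 26 days remain.
Then June (30), July (31), August (31), September (30), October (31), November (30), December (31): 30 + 31 + 31 + 30 + 31 + 30 + 31 = 214 days.
January 1–29, 2318: 29 days.
Total: 26 + 214 + 29 = 269 days.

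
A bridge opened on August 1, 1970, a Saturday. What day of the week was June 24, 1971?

Thursday

August 1970: 31 − 1 = 30 days remain.
Then 9 full months totalling 273 days.
June 1–24, 1971: 24 days.
Total: 30 + 273 + 24 = 327 days.
327 mod 7 = 5, so 5 days after Saturday is Thursday.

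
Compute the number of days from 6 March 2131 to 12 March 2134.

1102

March 6, 2131 → March 6, 2132: 366 days (2132 is a leap year).
March 6, 2132 → March 6, 2133: 365 days.
March 6, 2133 → March 6, 2134: 365 days.
Within March 2134: 12 − 6 = 6 days.
Total: 1102 days.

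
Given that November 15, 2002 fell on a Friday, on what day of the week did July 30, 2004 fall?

November 2002: 30 − 15 = 15 days remain.
Then 19 full months totalling 578 days.
July 1–30, 2004: 30 days.
Total: 15 + 578 + 30 = 623 days.
623 is a multiple of 7, so July 30, 2004 falls on the same weekday: Friday.

Friday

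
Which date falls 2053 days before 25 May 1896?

11 October 1890

Count 2053 days before May 25, 1896:
Day-of-year of October 11, 1890: 284.
Day-of-year of May 25, 1896: 146.
1890 has 365 days, so 365 − 284 = 81 days remain in 1890.
Full years: 1891: 365; 1892: 366; 1893: 365; 1894: 365; 1895: 365. Sum = 1826.
Total: 81 + 1826 + 146 = 2053 days.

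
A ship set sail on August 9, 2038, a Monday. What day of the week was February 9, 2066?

Day-of-year of August 9, 2038: 221.
Day-of-year of February 9, 2066: 40.
2038 has 365 days, so 365 − 221 = 144 days remain in 2038.
Full years 2039–2065: 20 common + 7 leap = 20×365 + 7×366 = 9862 days.
Total: 144 + 9862 + 40 = 10046 days.
10046 mod 7 = 1, so 1 day after Monday is Tuesday.

Tuesday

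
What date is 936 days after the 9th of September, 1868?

the 3rd of April, 1871

Count 936 days after September 9, 1868:
Day-of-year of September 9, 1868: 253.
Day-of-year of April 3, 1871: 93.
1868 has 366 days, so 366 − 253 = 113 days remain in 1868.
Full years: 1869: 365; 1870: 365. Sum = 730.
Total: 113 + 730 + 93 = 936 days.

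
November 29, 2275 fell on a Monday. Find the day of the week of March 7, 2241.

Count forward from the earlier date (March 7, 2241) to the later (November 29, 2275):
Day-of-year of March 7, 2241: 66.
Day-of-year of November 29, 2275: 333.
2241 has 365 days, so 365 − 66 = 299 days remain in 2241.
Full years 2242–2274: 25 common + 8 leap = 25×365 + 8×366 = 12053 days.
Total: 299 + 12053 + 333 = 12685 days.
12685 mod 7 = 1, so 1 day before Monday is Sunday.

Sunday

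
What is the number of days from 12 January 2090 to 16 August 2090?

January 2090: 31 − 12 = 19 days remain.
Then February 2090 (28), March (31), April (30), May (31), June (30), July (31): 28 + 31 + 30 + 31 + 30 + 31 = 181 days.
August 1–16, 2090: 16 days.
Total: 19 + 181 + 16 = 216 days.

216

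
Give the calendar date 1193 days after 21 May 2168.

27 August 2171

Count 1193 days after May 21, 2168:
Day-of-year of May 21, 2168: 142.
Day-of-year of August 27, 2171: 239.
2168 has 366 days, so 366 − 142 = 224 days remain in 2168.
Full years: 2169: 365; 2170: 365. Sum = 730.
Total: 224 + 730 + 239 = 1193 days.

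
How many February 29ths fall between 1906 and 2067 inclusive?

40

Years divisible by 4: 1908, 1912, …, 2064 — 40 in all.
2000 is divisible by 400, so still leap.
No century exceptions apply. Count: 40.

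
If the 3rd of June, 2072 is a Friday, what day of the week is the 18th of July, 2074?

June 3, 2072 → June 3, 2073: 365 days.
June 3, 2073 → June 3, 2074: 365 days.
June 2074: 30 − 3 = 27 days remain.
July 1–18, 2074: 18 days.
Residual: 45 days.
Total: 775 days.
775 mod 7 = 5, so 5 days after Friday is Wednesday.

Wednesday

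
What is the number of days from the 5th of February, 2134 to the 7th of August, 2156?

From February 5, 2134 to February 5, 2156: 22 years, of which 5 contain a Feb 29 — 17×365 + 5×366 = 8035 days.
February 2156: 29 − 5 = 24 days remain (2156 is a leap year, so February has 29 days).
Then March (31), April (30), May (31), June (30), July (31): 31 + 30 + 31 + 30 + 31 = 153 days.
August 1–7, 2156: 7 days.
Residual: 184 days.
Total: 8219 days.

8219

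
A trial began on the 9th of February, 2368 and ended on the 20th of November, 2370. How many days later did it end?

February 9, 2368 → February 9, 2369: 366 days (2368 is a leap year).
February 9, 2369 → February 9, 2370: 365 days.
February 2370: 28 − 9 = 19 days remain (2370 is not a leap year, so February has 28 days).
Then March (31), April (30), May (31), June (30), July (31), August (31), September (30), October (31): 31 + 30 + 31 + 30 + 31 + 31 + 30 + 31 = 245 days.
November 1–20, 2370: 20 days.
Residual: 284 days.
Total: 1015 days.

1015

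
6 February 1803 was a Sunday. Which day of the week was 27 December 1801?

Sunday

Count forward from the earlier date (December 27, 1801) to the later (February 6, 1803):
Day-of-year of December 27, 1801: 361.
Day-of-year of February 6, 1803: 37.
1801 has 365 days, so 365 − 361 = 4 days remain in 1801.
Full years: 1802: 365. Sum = 365.
Total: 4 + 365 + 37 = 406 days.
406 is a multiple of 7, so 27 December 1801 falls on the same weekday: Sunday.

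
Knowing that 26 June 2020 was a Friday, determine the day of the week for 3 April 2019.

Count forward from the earlier date (April 3, 2019) to the later (June 26, 2020):
Day-of-year of April 3, 2019: 93.
Day-of-year of June 26, 2020: 178.
2019 has 365 days, so 365 − 93 = 272 days remain in 2019.
Total: 272 + 178 = 450 days.
450 mod 7 = 2, so 2 days before Friday is Wednesday.

Wednesday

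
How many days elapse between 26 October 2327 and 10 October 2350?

From October 26, 2327 to October 26, 2349: 22 years, of which 6 contain a Feb 29 — 16×365 + 6×366 = 8036 days.
October 2349: 31 − 26 = 5 days remain.
Then 11 full months totalling 334 days.
October 1–10, 2350: 10 days.
Residual: 349 days.
Total: 8385 days.

8385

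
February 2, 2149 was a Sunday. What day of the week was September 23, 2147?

Saturday

Count forward from the earlier date (September 23, 2147) to the later (February 2, 2149):
Day-of-year of September 23, 2147: 266.
Day-of-year of February 2, 2149: 33.
2147 has 365 days, so 365 − 266 = 99 days remain in 2147.
Full years: 2148: 366. Sum = 366.
Total: 99 + 366 + 33 = 498 days.
498 mod 7 = 1, so 1 day before Sunday is Saturday.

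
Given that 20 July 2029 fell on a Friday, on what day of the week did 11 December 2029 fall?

Tuesday

July 2029: 31 − 20 = 11 days remain.
Then August (31), September (30), October (31), November (30): 31 + 30 + 31 + 30 = 122 days.
December 1–11, 2029: 11 days.
Total: 11 + 122 + 11 = 144 days.
144 mod 7 = 4, so 4 days after Friday is Tuesday.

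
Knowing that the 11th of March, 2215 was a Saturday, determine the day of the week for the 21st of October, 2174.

Friday

Count forward from the earlier date (October 21, 2174) to the later (March 11, 2215):
Day-of-year of October 21, 2174: 294.
Day-of-year of March 11, 2215: 70.
2174 has 365 days, so 365 − 294 = 71 days remain in 2174.
Full years 2175–2214: 31 common + 9 leap = 31×365 + 9×366 = 14609 days.
Total: 71 + 14609 + 70 = 14750 days.
14750 mod 7 = 1, so 1 day before Saturday is Friday.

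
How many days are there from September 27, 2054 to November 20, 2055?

September 27, 2054 → September 27, 2055: 365 days.
September 2055: 30 − 27 = 3 days remain.
Then October (31): 31 days.
November 1–20, 2055: 20 days.
Residual: 54 days.
Total: 419 days.

419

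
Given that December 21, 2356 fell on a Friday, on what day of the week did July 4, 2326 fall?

Count forward from the earlier date (July 4, 2326) to the later (December 21, 2356):
From July 4, 2326 to July 4, 2356: 30 years, of which 8 contain a Feb 29 — 22×365 + 8×366 = 10958 days.
July 2356: 31 − 4 = 27 days remain.
Then August (31), September (30), October (31), November (30): 31 + 30 + 31 + 30 = 122 days.
December 1–21, 2356: 21 days.
Residual: 170 days.
Total: 11128 days.
11128 mod 7 = 5, so 5 days before Friday is Sunday.

Sunday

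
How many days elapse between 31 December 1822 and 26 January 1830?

Day-of-year of December 31, 1822: 365.
Day-of-year of January 26, 1830: 26.
1822 has 365 days, so 365 − 365 = 0 days remain in 1822.
Full years 1823–1829: 5 common + 2 leap = 5×365 + 2×366 = 2557 days.
Total: 0 + 2557 + 26 = 2583 days.

2583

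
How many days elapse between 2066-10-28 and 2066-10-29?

1

Within October 2066: 29 − 28 = 1 day.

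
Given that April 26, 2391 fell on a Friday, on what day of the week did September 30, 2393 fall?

Thursday

April 2391: 30 − 26 = 4 days remain.
Then 28 full months totalling 854 days.
September 1–30, 2393: 30 days.
Total: 4 + 854 + 30 = 888 days.
888 mod 7 = 6, so 6 days after Friday is Thursday.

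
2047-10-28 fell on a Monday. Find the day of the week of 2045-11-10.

Friday

Count forward from the earlier date (November 10, 2045) to the later (October 28, 2047):
November 2045: 30 − 10 = 20 days remain.
Then 22 full months totalling 669 days.
October 1–28, 2047: 28 days.
Total: 20 + 669 + 28 = 717 days.
717 mod 7 = 3, so 3 days before Monday is Friday.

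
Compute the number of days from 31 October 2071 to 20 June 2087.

Day-of-year of October 31, 2071: 304.
Day-of-year of June 20, 2087: 171.
2071 has 365 days, so 365 − 304 = 61 days remain in 2071.
Full years 2072–2086: 11 common + 4 leap = 11×365 + 4×366 = 5479 days.
Total: 61 + 5479 + 171 = 5711 days.

5711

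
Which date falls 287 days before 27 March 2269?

13 June 2268

Count 287 days before March 27, 2269:
June 2268: 30 − 13 = 17 days remain.
Then July (31), August (31), September (30), October (31), November (30), December (31), January (31), February 2269 (28): 31 + 31 + 30 + 31 + 30 + 31 + 31 + 28 = 243 days.
March 1–27, 2269: 27 days.
Total: 17 + 243 + 27 = 287 days.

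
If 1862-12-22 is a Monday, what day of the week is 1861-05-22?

Count forward from the earlier date (May 22, 1861) to the later (December 22, 1862):
May 22, 1861 → May 22, 1862: 365 days.
May 1862: 31 − 22 = 9 days remain.
Then June (30), July (31), August (31), September (30), October (31), November (30): 30 + 31 + 31 + 30 + 31 + 30 = 183 days.
December 1–22, 1862: 22 days.
Residual: 214 days.
Total: 579 days.
579 mod 7 = 5, so 5 days before Monday is Wednesday.

Wednesday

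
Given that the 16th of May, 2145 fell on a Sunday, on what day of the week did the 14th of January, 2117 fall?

Thursday

Count forward from the earlier date (January 14, 2117) to the later (May 16, 2145):
From January 14, 2117 to January 14, 2145: 28 years, of which 7 contain a Feb 29 — 21×365 + 7×366 = 10227 days.
January 2145: 31 − 14 = 17 days remain.
Then February 2145 (28), March (31), April (30): 28 + 31 + 30 = 89 days.
May 1–16, 2145: 16 days.
Residual: 122 days.
Total: 10349 days.
10349 mod 7 = 3, so 3 days before Sunday is Thursday.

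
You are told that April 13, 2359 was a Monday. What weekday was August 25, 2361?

Friday

April 13, 2359 → April 13, 2360: 366 days (2360 is a leap year).
April 13, 2360 → April 13, 2361: 365 days.
April 2361: 30 − 13 = 17 days remain.
Then May (31), June (30), July (31): 31 + 30 + 31 = 92 days.
August 1–25, 2361: 25 days.
Residual: 134 days.
Total: 865 days.
865 mod 7 = 4, so 4 days after Monday is Friday.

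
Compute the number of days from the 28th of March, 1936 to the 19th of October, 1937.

570

March 28, 1936 → March 28, 1937: 365 days.
March 1937: 31 − 28 = 3 days remain.
Then April (30), May (31), June (30), July (31), August (31), September (30): 30 + 31 + 30 + 31 + 31 + 30 = 183 days.
October 1–19, 1937: 19 days.
Residual: 205 days.
Total: 570 days.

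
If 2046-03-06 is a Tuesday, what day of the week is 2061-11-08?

Tuesday

Day-of-year of March 6, 2046: 65.
Day-of-year of November 8, 2061: 312.
2046 has 365 days, so 365 − 65 = 300 days remain in 2046.
Full years 2047–2060: 10 common + 4 leap = 10×365 + 4×366 = 5114 days.
Total: 300 + 5114 + 312 = 5726 days.
5726 is a multiple of 7, so 2061-11-08 falls on the same weekday: Tuesday.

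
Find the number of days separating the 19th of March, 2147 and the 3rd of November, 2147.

March 2147: 31 − 19 = 12 days remain.
Then April (30), May (31), June (30), July (31), August (31), September (30), October (31): 30 + 31 + 30 + 31 + 31 + 30 + 31 = 214 days.
November 1–3, 2147: 3 days.
Total: 12 + 214 + 3 = 229 days.

229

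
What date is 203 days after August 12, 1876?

March 3, 1877

Count 203 days after August 12, 1876:
Day-of-year of August 12, 1876: 225.
Day-of-year of March 3, 1877: 62.
1876 has 366 days, so 366 − 225 = 141 days remain in 1876.
Total: 141 + 62 = 203 days.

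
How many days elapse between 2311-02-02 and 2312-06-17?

501

Day-of-year of February 2, 2311: 33.
Day-of-year of June 17, 2312: 169.
2311 has 365 days, so 365 − 33 = 332 days remain in 2311.
Total: 332 + 169 = 501 days.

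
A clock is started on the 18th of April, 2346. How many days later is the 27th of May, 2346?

April 2346: 30 − 18 = 12 days remain.
May 1–27, 2346: 27 days.
Total: 12 + 27 = 39 days.

39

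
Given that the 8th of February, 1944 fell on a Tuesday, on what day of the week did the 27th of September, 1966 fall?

From February 8, 1944 to February 8, 1966: 22 years, of which 6 contain a Feb 29 — 16×365 + 6×366 = 8036 days.
February 1966: 28 − 8 = 20 days remain (1966 is not a leap year, so February has 28 days).
Then March (31), April (30), May (31), June (30), July (31), August (31): 31 + 30 + 31 + 30 + 31 + 31 = 184 days.
September 1–27, 1966: 27 days.
Residual: 231 days.
Total: 8267 days.
8267 is a multiple of 7, so the 27th of September, 1966 falls on the same weekday: Tuesday.

Tuesday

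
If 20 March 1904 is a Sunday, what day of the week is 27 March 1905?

Monday

March 20, 1904 → March 20, 1905: 365 days.
Within March 1905: 27 − 20 = 7 days.
Total: 372 days.
372 mod 7 = 1, so 1 day after Sunday is Monday.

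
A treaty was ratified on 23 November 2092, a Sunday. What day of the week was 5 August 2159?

From November 23, 2092 to November 23, 2158: 66 years, of which 15 contain a Feb 29 — 51×365 + 15×366 = 24105 days.
(2100 is not a leap year (divisible by 100 but not 400).)
November 2158: 30 − 23 = 7 days remain.
Then December (31), January (31), February 2159 (28), March (31), April (30), May (31), June (30), July (31): 31 + 31 + 28 + 31 + 30 + 31 + 30 + 31 = 243 days.
August 1–5, 2159: 5 days.
Residual: 255 days.
Total: 24360 days.
24360 is a multiple of 7, so 5 August 2159 falls on the same weekday: Sunday.

Sunday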